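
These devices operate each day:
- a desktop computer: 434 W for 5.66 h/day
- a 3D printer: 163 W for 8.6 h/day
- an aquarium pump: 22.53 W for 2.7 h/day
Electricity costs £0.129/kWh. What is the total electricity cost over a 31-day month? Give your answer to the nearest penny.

desktop computer: 434 W × 5.66 h × 31 d = 76,150 Wh = 76.15 kWh
3D printer: 163 W × 8.6 h × 31 d = 43,456 Wh = 43.46 kWh
aquarium pump: 22.53 W × 2.7 h × 31 d = 1,886 Wh = 1.886 kWh
Total energy = 76.15 + 43.46 + 1.886 = 121.5 kWh
Cost = 121.5 kWh × £0.129 = £15.67

£15.67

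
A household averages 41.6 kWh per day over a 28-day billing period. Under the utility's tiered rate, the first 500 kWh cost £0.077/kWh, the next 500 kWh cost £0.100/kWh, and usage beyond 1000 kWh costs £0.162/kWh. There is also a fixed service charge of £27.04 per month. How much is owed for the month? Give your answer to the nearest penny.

Usage = 41.6 kWh/day × 28 days = 1164.8 kWh
First 500 kWh × £0.077 = £38.50
Next 500 kWh × £0.100 = £50.00
Remaining 164.8 kWh × £0.162 = £26.70
Energy charge = £115.20; + service £27.04 = £142.24

£142.24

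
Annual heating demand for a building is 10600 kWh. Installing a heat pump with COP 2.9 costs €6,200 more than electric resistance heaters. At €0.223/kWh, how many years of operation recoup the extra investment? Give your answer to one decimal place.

4.0 years

Resistance: 10600 kWh × €0.223 = €2,363.80/yr
Heat pump: 10600 / 2.9 = 3655 kWh in → × €0.223 = €815.10/yr
Annual savings = €1,548.70
Payback = €6,200 / €1,548.70 = 4 years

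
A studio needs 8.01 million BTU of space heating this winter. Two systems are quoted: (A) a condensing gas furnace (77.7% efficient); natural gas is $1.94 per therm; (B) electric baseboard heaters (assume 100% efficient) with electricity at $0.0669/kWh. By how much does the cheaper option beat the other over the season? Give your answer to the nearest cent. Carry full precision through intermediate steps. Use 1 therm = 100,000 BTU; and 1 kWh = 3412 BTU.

$42.94

Heat load = 8.01 × 10⁶ BTU = 8,010,000 BTU
Gas: input = 8,010,000 / 0.777 = 10,308,880 BTU = 103.1 therm → 103.1 × $1.94 = $199.99
Electric: 8,010,000 BTU / 3412 = 2,348 kWh → × $0.0669 = $157.05
Difference = |$199.99 − $157.05| = $42.94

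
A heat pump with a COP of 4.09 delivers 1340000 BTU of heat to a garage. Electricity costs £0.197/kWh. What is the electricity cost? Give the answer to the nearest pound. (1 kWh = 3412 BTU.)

Heat delivered = 1,340,000 BTU / 3412 = 392.7 kWh
Electrical input = 392.7 kWh / 4.09 = 96.02 kWh
Cost = 96.02 × £0.197/kWh = £18.92 ≈ £19

£19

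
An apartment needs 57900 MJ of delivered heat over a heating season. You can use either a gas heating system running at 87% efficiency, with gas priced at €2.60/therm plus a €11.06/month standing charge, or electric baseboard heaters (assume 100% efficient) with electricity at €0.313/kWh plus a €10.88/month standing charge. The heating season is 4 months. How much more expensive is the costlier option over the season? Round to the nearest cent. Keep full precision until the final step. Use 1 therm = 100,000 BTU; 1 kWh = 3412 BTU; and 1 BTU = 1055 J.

Heat load = 57900 MJ = 57,900,000,000 J / 1055 = 54,881,517 BTU
Gas: input = 54,881,517 / 0.87 = 63,082,203 BTU = 630.8 therm → 630.8 × €2.60 = €1,640.14; + 4 × €11.06 standing = €1,684.38
Electric: 54,881,517 BTU / 3412 = 16,080 kWh → × €0.313 = €5,034.56; + 4 × €10.88 standing = €5,078.08
Difference = |€1,684.38 − €5,078.08| = €3,393.70

€3393.70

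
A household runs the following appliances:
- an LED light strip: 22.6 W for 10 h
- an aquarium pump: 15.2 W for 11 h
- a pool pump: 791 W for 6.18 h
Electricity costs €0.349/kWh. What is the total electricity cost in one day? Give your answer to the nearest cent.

LED light strip: 22.6 W × 10 h = 226 Wh = 0.226 kWh
aquarium pump: 15.2 W × 11 h = 167 Wh = 0.1672 kWh
pool pump: 791 W × 6.18 h = 4,888 Wh = 4.888 kWh
Total energy = 0.226 + 0.1672 + 4.888 = 5.282 kWh
Cost = 5.282 kWh × €0.349 = €1.84

€1.84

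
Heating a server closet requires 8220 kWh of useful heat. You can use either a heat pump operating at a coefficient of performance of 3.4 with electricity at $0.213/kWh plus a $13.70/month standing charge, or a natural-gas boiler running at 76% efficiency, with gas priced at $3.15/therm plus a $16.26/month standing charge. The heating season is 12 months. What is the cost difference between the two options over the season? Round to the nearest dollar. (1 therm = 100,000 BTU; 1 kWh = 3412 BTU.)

Heat load = 8220 kWh × 3412 = 28,046,640 BTU
Gas: input = 28,046,640 / 0.76 = 36,903,474 BTU = 369 therm → 369 × $3.15 = $1,162.46; + 12 × $16.26 standing = $1,357.58
Heat pump: 28,046,640 BTU / 3412 = 8,220 kWh heat; / 3.4 = 2,418 kWh in → × $0.213 = $514.96; + 12 × $13.70 standing = $679.36
Difference = |$1,357.58 − $679.36| = $678.22 ≈ $678

$678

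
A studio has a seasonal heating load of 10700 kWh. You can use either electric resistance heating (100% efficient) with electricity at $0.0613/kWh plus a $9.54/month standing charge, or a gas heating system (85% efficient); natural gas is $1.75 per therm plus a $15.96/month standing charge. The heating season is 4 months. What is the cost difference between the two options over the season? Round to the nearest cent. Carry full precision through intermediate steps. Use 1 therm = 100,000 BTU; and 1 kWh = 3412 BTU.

Heat load = 10700 kWh × 3412 = 36,508,400 BTU
Gas: input = 36,508,400 / 0.85 = 42,951,059 BTU = 429.5 therm → 429.5 × $1.75 = $751.64; + 4 × $15.96 standing = $815.48
Electric: 36,508,400 BTU / 3412 = 10,700 kWh → × $0.0613 = $655.91; + 4 × $9.54 standing = $694.07
Difference = |$815.48 − $694.07| = $121.41

$121.41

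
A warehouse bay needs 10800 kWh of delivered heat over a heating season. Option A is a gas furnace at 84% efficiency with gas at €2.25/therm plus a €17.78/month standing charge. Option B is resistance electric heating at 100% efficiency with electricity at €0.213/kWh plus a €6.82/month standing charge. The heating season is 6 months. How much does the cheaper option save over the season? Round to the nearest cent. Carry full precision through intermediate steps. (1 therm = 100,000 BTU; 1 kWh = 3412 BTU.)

€1247.60

Heat load = 10800 kWh × 3412 = 36,849,600 BTU
Gas: input = 36,849,600 / 0.84 = 43,868,571 BTU = 438.7 therm → 438.7 × €2.25 = €987.04; + 6 × €17.78 standing = €1,093.72
Electric: 36,849,600 BTU / 3412 = 10,800 kWh → × €0.213 = €2,300.40; + 6 × €6.82 standing = €2,341.32
Difference = |€1,093.72 − €2,341.32| = €1,247.60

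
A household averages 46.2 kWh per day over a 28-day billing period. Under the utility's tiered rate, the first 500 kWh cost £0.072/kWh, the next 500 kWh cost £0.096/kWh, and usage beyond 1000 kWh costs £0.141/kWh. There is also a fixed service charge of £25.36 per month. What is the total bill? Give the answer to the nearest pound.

£151

Usage = 46.2 kWh/day × 28 days = 1293.6 kWh
First 500 kWh × £0.072 = £36.00
Next 500 kWh × £0.096 = £48.00
Remaining 293.6 kWh × £0.141 = £41.40
Energy charge = £125.40; + service £25.36 = £150.76 ≈ £151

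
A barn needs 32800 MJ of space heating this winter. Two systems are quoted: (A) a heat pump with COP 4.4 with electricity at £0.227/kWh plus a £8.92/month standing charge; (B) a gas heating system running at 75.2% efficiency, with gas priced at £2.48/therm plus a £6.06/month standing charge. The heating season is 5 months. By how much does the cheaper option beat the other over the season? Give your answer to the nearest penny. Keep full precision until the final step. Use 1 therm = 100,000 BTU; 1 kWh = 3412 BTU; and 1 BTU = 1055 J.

Heat load = 32800 MJ = 32,800,000,000 J / 1055 = 31,090,047 BTU
Gas: input = 31,090,047 / 0.752 = 41,343,148 BTU = 413.4 therm → 413.4 × £2.48 = £1,025.31; + 5 × £6.06 standing = £1,055.61
Heat pump: 31,090,047 BTU / 3412 = 9,112 kWh heat; / 4.4 = 2,071 kWh in → × £0.227 = £470.09; + 5 × £8.92 standing = £514.69
Difference = |£1,055.61 − £514.69| = £540.92

£540.92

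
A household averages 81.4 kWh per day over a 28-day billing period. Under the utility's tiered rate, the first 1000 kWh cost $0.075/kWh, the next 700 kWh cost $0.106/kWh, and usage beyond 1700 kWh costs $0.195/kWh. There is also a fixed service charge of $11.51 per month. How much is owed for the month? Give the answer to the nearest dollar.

Usage = 81.4 kWh/day × 28 days = 2279.2 kWh
First 1000 kWh × $0.075 = $75.00
Next 700 kWh × $0.106 = $74.20
Remaining 579.2 kWh × $0.195 = $112.94
Energy charge = $262.14; + service $11.51 = $273.65 ≈ $274

$274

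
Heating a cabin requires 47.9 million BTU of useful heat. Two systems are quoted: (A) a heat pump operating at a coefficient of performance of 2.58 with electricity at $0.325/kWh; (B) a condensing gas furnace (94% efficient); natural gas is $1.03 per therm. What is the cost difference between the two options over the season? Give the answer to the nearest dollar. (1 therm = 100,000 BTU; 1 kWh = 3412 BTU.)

Heat load = 47.9 × 10⁶ BTU = 47,900,000 BTU
Gas: input = 47,900,000 / 0.94 = 50,957,447 BTU = 509.6 therm → 509.6 × $1.03 = $524.86
Heat pump: 47,900,000 BTU / 3412 = 14,040 kWh heat; / 2.58 = 5,441 kWh in → × $0.325 = $1,768.44
Difference = |$524.86 − $1,768.44| = $1,243.58 ≈ $1244

$1244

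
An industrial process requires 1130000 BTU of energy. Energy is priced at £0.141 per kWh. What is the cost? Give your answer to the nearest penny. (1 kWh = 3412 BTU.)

1130000 BTU × (0.00029308 kWh/BTU) = 331.2 kWh
Cost = 331.2 kWh × £0.141/kWh = £46.70

£46.70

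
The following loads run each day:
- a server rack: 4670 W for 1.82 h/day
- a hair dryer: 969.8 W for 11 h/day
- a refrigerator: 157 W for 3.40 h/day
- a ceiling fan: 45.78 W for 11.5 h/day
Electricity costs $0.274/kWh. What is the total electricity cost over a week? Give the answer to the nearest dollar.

$39

server rack: 4670 W × 1.82 h × 7 d = 59,496 Wh = 59.5 kWh
hair dryer: 969.8 W × 11 h × 7 d = 74,675 Wh = 74.67 kWh
refrigerator: 157 W × 3.40 h × 7 d = 3,737 Wh = 3.737 kWh
ceiling fan: 45.78 W × 11.5 h × 7 d = 3,685 Wh = 3.685 kWh
Total energy = 59.5 + 74.67 + 3.737 + 3.685 = 141.6 kWh
Cost = 141.6 kWh × $0.274 = $38.80 ≈ $39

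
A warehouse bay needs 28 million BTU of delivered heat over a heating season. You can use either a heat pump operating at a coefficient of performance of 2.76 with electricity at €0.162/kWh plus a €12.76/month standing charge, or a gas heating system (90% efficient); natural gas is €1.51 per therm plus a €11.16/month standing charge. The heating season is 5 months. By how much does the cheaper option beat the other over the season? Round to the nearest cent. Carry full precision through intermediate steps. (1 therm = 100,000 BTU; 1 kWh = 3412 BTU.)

Heat load = 28 × 10⁶ BTU = 28,000,000 BTU
Gas: input = 28,000,000 / 0.90 = 31,111,111 BTU = 311.1 therm → 311.1 × €1.51 = €469.78; + 5 × €11.16 standing = €525.58
Heat pump: 28,000,000 BTU / 3412 = 8,206 kWh heat; / 2.76 = 2,973 kWh in → × €0.162 = €481.68; + 5 × €12.76 standing = €545.48
Difference = |€525.58 − €545.48| = €19.90

€19.90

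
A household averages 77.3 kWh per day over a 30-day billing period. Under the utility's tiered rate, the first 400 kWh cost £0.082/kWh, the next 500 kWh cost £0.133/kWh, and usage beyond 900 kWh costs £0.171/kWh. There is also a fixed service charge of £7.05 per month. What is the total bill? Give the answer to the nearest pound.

£349

Usage = 77.3 kWh/day × 30 days = 2319 kWh
First 400 kWh × £0.082 = £32.80
Next 500 kWh × £0.133 = £66.50
Remaining 1419 kWh × £0.171 = £242.65
Energy charge = £341.95; + service £7.05 = £349.00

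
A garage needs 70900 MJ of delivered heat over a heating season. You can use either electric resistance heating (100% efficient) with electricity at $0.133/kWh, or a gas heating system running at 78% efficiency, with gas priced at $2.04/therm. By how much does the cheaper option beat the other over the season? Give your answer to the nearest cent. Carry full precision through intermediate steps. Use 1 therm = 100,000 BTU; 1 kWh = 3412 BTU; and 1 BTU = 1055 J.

$861.97

Heat load = 70900 MJ = 70,900,000,000 J / 1055 = 67,203,791 BTU
Gas: input = 67,203,791 / 0.78 = 86,158,707 BTU = 861.6 therm → 861.6 × $2.04 = $1,757.64
Electric: 67,203,791 BTU / 3412 = 19,700 kWh → × $0.133 = $2,619.61
Difference = |$1,757.64 − $2,619.61| = $861.97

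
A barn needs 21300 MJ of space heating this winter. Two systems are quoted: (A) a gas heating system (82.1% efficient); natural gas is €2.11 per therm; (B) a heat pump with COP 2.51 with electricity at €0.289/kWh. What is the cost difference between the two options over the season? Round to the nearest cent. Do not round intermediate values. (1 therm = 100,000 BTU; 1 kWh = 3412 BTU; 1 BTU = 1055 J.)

€162.43

Heat load = 21300 MJ = 21,300,000,000 J / 1055 = 20,189,573 BTU
Gas: input = 20,189,573 / 0.821 = 24,591,441 BTU = 245.9 therm → 245.9 × €2.11 = €518.88
Heat pump: 20,189,573 BTU / 3412 = 5,917 kWh heat; / 2.51 = 2,357 kWh in → × €0.289 = €681.31
Difference = |€518.88 − €681.31| = €162.43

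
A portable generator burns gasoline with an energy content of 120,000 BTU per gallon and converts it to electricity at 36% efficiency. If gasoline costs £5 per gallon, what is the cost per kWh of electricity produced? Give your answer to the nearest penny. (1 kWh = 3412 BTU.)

Electrical output per gallon = 120,000 BTU × 0.36 / 3412 BTU/kWh = 12.66 kWh
Cost per kWh = £5 / 12.66 kWh = £0.395

£0.39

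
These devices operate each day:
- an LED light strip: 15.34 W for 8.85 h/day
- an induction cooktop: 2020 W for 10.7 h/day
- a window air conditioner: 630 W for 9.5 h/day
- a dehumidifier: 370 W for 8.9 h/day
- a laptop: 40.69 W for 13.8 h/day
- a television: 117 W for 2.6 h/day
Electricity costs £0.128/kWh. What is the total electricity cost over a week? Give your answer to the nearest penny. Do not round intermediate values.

LED light strip: 15.34 W × 8.85 h × 7 d = 950 Wh = 0.9503 kWh
induction cooktop: 2020 W × 10.7 h × 7 d = 151,298 Wh = 151.3 kWh
window air conditioner: 630 W × 9.5 h × 7 d = 41,895 Wh = 41.9 kWh
dehumidifier: 370 W × 8.9 h × 7 d = 23,051 Wh = 23.05 kWh
laptop: 40.69 W × 13.8 h × 7 d = 3,931 Wh = 3.931 kWh
television: 117 W × 2.6 h × 7 d = 2,129 Wh = 2.129 kWh
Total energy = 0.9503 + 151.3 + 41.9 + 23.05 + 3.931 + 2.129 = 223.3 kWh
Cost = 223.3 kWh × £0.128 = £28.58

£28.58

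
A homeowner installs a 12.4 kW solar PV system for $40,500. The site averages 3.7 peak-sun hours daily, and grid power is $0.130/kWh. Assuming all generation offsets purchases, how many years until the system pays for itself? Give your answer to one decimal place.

18.6 years

Daily generation = 12.4 kW × 3.7 h = 45.88 kWh
Annual generation = 45.88 × 365 = 16746 kWh
Annual savings = 16746 × $0.130 = $2,177.01
Payback = $40,500 / $2,177.01 = 18.6 years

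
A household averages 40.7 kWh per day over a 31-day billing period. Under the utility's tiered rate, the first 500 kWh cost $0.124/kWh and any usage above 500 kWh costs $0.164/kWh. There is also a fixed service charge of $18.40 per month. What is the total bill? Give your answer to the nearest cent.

Usage = 40.7 kWh/day × 31 days = 1261.7 kWh
First 500 kWh × $0.124 = $62.00
Remaining 761.7 kWh × $0.164 = $124.92
Energy charge = $186.92; + service $18.40 = $205.32

$205.32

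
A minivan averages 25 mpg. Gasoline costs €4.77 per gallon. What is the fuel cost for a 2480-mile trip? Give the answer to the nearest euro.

Fuel = 2480 mi / 25 mpg = 99.2 gal
Cost = 99.2 gal × €4.77/gal = €473.18 ≈ €473

€473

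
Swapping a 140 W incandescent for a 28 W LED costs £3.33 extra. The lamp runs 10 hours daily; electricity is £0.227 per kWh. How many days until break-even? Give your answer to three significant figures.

13.1 days

Power saved = 140 − 28 = 112 W
Daily energy saved = 112 W × 10 h = 1120 Wh = 1.12 kWh
Daily savings = 1.12 × £0.227 = £0.2542
Payback = £3.33 / £0.2542 per day = 13.1 days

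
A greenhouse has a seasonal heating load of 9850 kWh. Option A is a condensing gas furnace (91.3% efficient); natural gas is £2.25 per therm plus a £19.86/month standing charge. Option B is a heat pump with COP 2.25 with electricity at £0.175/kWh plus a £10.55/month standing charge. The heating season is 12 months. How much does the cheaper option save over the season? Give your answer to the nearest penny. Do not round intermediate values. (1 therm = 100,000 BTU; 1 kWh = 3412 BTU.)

Heat load = 9850 kWh × 3412 = 33,608,200 BTU
Gas: input = 33,608,200 / 0.913 = 36,810,734 BTU = 368.1 therm → 368.1 × £2.25 = £828.24; + 12 × £19.86 standing = £1,066.56
Heat pump: 33,608,200 BTU / 3412 = 9,850 kWh heat; / 2.25 = 4,378 kWh in → × £0.175 = £766.11; + 12 × £10.55 standing = £892.71
Difference = |£1,066.56 − £892.71| = £173.85

£173.85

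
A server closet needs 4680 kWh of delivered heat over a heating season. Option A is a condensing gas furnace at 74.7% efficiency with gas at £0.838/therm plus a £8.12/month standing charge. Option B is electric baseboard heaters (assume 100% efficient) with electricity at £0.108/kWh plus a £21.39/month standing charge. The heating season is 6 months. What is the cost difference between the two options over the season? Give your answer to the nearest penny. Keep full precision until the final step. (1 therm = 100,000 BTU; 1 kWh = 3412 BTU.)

£405.93

Heat load = 4680 kWh × 3412 = 15,968,160 BTU
Gas: input = 15,968,160 / 0.747 = 21,376,386 BTU = 213.8 therm → 213.8 × £0.838 = £179.13; + 6 × £8.12 standing = £227.85
Electric: 15,968,160 BTU / 3412 = 4,680 kWh → × £0.108 = £505.44; + 6 × £21.39 standing = £633.78
Difference = |£227.85 − £633.78| = £405.93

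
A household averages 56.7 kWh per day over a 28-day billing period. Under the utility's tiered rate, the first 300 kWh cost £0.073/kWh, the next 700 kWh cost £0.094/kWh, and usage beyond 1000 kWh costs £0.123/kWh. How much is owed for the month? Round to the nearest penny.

Usage = 56.7 kWh/day × 28 days = 1587.6 kWh
First 300 kWh × £0.073 = £21.90
Next 700 kWh × £0.094 = £65.80
Remaining 587.6 kWh × £0.123 = £72.27
Total = £159.97

£159.97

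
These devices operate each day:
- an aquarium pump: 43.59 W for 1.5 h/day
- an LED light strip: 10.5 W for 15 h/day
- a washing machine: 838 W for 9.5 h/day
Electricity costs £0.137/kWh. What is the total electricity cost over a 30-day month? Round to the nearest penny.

£33.64

aquarium pump: 43.59 W × 1.5 h × 30 d = 1,962 Wh = 1.962 kWh
LED light strip: 10.5 W × 15 h × 30 d = 4,725 Wh = 4.725 kWh
washing machine: 838 W × 9.5 h × 30 d = 238,830 Wh = 238.8 kWh
Total energy = 1.962 + 4.725 + 238.8 = 245.5 kWh
Cost = 245.5 kWh × £0.137 = £33.64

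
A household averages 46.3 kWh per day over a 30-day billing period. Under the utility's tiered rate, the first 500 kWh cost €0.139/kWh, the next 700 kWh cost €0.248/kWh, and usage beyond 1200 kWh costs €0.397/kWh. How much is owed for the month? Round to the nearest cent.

Usage = 46.3 kWh/day × 30 days = 1389 kWh
First 500 kWh × €0.139 = €69.50
Next 700 kWh × €0.248 = €173.60
Remaining 189 kWh × €0.397 = €75.03
Total = €318.13

€318.13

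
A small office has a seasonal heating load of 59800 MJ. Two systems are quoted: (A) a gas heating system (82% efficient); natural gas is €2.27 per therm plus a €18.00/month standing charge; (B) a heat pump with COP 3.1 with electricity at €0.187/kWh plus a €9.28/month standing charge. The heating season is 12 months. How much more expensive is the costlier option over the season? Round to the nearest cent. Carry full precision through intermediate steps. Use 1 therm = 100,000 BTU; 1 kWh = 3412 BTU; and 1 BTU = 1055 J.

€671.66

Heat load = 59800 MJ = 59,800,000,000 J / 1055 = 56,682,464 BTU
Gas: input = 56,682,464 / 0.82 = 69,124,957 BTU = 691.2 therm → 691.2 × €2.27 = €1,569.14; + 12 × €18.00 standing = €1,785.14
Heat pump: 56,682,464 BTU / 3412 = 16,610 kWh heat; / 3.1 = 5,359 kWh in → × €0.187 = €1,002.12; + 12 × €9.28 standing = €1,113.48
Difference = |€1,785.14 − €1,113.48| = €671.66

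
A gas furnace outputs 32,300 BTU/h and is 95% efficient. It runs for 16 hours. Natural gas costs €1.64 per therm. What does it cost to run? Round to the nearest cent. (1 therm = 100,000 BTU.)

Heat delivered = 32,300 BTU/h × 16 h = 516,800 BTU
Gas input = 516,800 / 0.95 = 544,000 BTU
= 544,000 / 100,000 = 5.44 therm
Cost = 5.44 × €1.64/therm = €8.92

€8.92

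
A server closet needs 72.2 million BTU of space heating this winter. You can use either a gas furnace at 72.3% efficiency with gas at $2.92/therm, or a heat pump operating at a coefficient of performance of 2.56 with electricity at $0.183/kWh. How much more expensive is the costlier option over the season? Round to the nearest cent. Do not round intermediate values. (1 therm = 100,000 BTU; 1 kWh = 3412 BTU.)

Heat load = 72.2 × 10⁶ BTU = 72,200,000 BTU
Gas: input = 72,200,000 / 0.723 = 99,861,687 BTU = 998.6 therm → 998.6 × $2.92 = $2,915.96
Heat pump: 72,200,000 BTU / 3412 = 21,160 kWh heat; / 2.56 = 8,266 kWh in → × $0.183 = $1,512.65
Difference = |$2,915.96 − $1,512.65| = $1,403.31

$1403.31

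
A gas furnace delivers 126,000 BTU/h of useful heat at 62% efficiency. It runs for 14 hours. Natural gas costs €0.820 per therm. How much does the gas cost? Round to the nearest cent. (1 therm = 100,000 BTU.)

€23.33

Heat delivered = 126,000 BTU/h × 14 h = 1,764,000 BTU
Gas input = 1,764,000 / 0.62 = 2,845,161 BTU
= 2,845,161 / 100,000 = 28.45 therm
Cost = 28.45 × €0.820/therm = €23.33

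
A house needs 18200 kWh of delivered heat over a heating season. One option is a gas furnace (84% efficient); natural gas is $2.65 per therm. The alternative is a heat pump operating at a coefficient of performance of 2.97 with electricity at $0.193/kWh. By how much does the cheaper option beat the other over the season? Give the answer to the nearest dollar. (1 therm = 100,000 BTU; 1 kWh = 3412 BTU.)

$776

Heat load = 18200 kWh × 3412 = 62,098,400 BTU
Gas: input = 62,098,400 / 0.84 = 73,926,667 BTU = 739.3 therm → 739.3 × $2.65 = $1,959.06
Heat pump: 62,098,400 BTU / 3412 = 18,200 kWh heat; / 2.97 = 6,128 kWh in → × $0.193 = $1,182.69
Difference = |$1,959.06 − $1,182.69| = $776.36 ≈ $776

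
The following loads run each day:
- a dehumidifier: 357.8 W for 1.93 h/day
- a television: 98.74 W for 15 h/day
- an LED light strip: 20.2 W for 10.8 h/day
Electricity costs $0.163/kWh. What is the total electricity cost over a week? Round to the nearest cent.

dehumidifier: 357.8 W × 1.93 h × 7 d = 4,834 Wh = 4.834 kWh
television: 98.74 W × 15 h × 7 d = 10,368 Wh = 10.37 kWh
LED light strip: 20.2 W × 10.8 h × 7 d = 1,527 Wh = 1.527 kWh
Total energy = 4.834 + 10.37 + 1.527 = 16.73 kWh
Cost = 16.73 kWh × $0.163 = $2.73

$2.73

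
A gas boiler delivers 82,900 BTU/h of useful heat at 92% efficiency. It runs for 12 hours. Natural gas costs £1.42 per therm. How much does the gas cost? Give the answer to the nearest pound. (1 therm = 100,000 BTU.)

Heat delivered = 82,900 BTU/h × 12 h = 994,800 BTU
Gas input = 994,800 / 0.92 = 1,081,304 BTU
= 1,081,304 / 100,000 = 10.81 therm
Cost = 10.81 × £1.42/therm = £15.35 ≈ £15

£15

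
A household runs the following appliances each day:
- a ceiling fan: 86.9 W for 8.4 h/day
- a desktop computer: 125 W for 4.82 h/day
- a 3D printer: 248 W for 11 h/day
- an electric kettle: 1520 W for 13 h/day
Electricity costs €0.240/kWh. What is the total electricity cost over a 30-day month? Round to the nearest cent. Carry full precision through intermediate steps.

€171.51

ceiling fan: 86.9 W × 8.4 h × 30 d = 21,899 Wh = 21.9 kWh
desktop computer: 125 W × 4.82 h × 30 d = 18,075 Wh = 18.07 kWh
3D printer: 248 W × 11 h × 30 d = 81,840 Wh = 81.84 kWh
electric kettle: 1520 W × 13 h × 30 d = 592,800 Wh = 592.8 kWh
Total energy = 21.9 + 18.07 + 81.84 + 592.8 = 714.6 kWh
Cost = 714.6 kWh × €0.240 = €171.51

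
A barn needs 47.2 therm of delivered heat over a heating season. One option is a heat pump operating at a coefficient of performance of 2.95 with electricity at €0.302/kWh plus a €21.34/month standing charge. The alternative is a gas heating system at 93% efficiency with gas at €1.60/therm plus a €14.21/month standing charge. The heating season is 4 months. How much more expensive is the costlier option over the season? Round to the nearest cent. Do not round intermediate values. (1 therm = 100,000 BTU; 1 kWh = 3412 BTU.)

€88.93

Heat load = 47.2 therm × 100,000 = 4,720,000 BTU
Gas: input = 4,720,000 / 0.93 = 5,075,269 BTU = 50.75 therm → 50.75 × €1.60 = €81.20; + 4 × €14.21 standing = €138.04
Heat pump: 4,720,000 BTU / 3412 = 1,383 kWh heat; / 2.95 = 468.9 kWh in → × €0.302 = €141.62; + 4 × €21.34 standing = €226.98
Difference = |€138.04 − €226.98| = €88.93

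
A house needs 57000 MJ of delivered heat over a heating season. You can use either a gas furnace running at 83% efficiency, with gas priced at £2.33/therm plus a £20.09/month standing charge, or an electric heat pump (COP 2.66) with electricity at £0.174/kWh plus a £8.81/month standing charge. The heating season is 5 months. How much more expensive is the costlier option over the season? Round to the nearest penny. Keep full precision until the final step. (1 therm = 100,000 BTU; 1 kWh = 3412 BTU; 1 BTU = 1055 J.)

Heat load = 57000 MJ = 57,000,000,000 J / 1055 = 54,028,436 BTU
Gas: input = 54,028,436 / 0.83 = 65,094,501 BTU = 650.9 therm → 650.9 × £2.33 = £1,516.70; + 5 × £20.09 standing = £1,617.15
Heat pump: 54,028,436 BTU / 3412 = 15,830 kWh heat; / 2.66 = 5,953 kWh in → × £0.174 = £1,035.81; + 5 × £8.81 standing = £1,079.86
Difference = |£1,617.15 − £1,079.86| = £537.29

£537.29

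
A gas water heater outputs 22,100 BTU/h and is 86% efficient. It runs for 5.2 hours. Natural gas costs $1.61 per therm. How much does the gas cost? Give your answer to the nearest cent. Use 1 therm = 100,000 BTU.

Heat delivered = 22,100 BTU/h × 5.2 h = 114,920 BTU
Gas input = 114,920 / 0.86 = 133,628 BTU
= 133,628 / 100,000 = 1.336 therm
Cost = 1.336 × $1.61/therm = $2.15

$2.15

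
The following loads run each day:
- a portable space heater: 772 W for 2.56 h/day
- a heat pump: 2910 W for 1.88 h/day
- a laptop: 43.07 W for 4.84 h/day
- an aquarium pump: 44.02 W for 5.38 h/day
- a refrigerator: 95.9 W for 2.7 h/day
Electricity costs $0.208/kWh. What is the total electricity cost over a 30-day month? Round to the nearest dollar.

portable space heater: 772 W × 2.56 h × 30 d = 59,290 Wh = 59.29 kWh
heat pump: 2910 W × 1.88 h × 30 d = 164,124 Wh = 164.1 kWh
laptop: 43.07 W × 4.84 h × 30 d = 6,254 Wh = 6.254 kWh
aquarium pump: 44.02 W × 5.38 h × 30 d = 7,105 Wh = 7.105 kWh
refrigerator: 95.9 W × 2.7 h × 30 d = 7,768 Wh = 7.768 kWh
Total energy = 59.29 + 164.1 + 6.254 + 7.105 + 7.768 = 244.5 kWh
Cost = 244.5 kWh × $0.208 = $50.86 ≈ $51

$51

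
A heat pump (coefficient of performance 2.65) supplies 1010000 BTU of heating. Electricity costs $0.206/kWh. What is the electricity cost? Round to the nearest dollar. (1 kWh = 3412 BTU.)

Heat delivered = 1,010,000 BTU / 3412 = 296 kWh
Electrical input = 296 kWh / 2.65 = 111.7 kWh
Cost = 111.7 × $0.206/kWh = $23.01 ≈ $23

$23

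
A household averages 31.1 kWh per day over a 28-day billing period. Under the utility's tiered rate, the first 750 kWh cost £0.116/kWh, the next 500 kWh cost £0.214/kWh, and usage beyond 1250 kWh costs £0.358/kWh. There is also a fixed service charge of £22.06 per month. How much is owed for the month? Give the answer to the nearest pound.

£135

Usage = 31.1 kWh/day × 28 days = 870.8 kWh
First 750 kWh × £0.116 = £87.00
Next 120.8 kWh × £0.214 = £25.85
Remaining tier: 0 kWh (not reached)
Energy charge = £112.85; + service £22.06 = £134.91 ≈ £135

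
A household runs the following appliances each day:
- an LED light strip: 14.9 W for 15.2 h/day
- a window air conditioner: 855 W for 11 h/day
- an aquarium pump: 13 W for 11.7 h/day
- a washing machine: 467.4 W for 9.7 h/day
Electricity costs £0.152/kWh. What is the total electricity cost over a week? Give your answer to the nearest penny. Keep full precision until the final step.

£15.23

LED light strip: 14.9 W × 15.2 h × 7 d = 1,585 Wh = 1.585 kWh
window air conditioner: 855 W × 11 h × 7 d = 65,835 Wh = 65.83 kWh
aquarium pump: 13 W × 11.7 h × 7 d = 1,065 Wh = 1.065 kWh
washing machine: 467.4 W × 9.7 h × 7 d = 31,736 Wh = 31.74 kWh
Total energy = 1.585 + 65.83 + 1.065 + 31.74 = 100.2 kWh
Cost = 100.2 kWh × £0.152 = £15.23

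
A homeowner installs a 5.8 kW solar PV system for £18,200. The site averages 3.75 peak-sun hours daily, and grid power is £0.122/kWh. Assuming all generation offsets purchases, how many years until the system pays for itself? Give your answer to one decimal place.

Daily generation = 5.8 kW × 3.75 h = 21.75 kWh
Annual generation = 21.75 × 365 = 7938.8 kWh
Annual savings = 7938.8 × £0.122 = £968.53
Payback = £18,200 / £968.53 = 18.8 years

18.8 years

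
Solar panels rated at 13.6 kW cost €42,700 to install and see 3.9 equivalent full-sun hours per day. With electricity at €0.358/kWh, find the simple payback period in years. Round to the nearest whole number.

6 years

Daily generation = 13.6 kW × 3.9 h = 53.04 kWh
Annual generation = 53.04 × 365 = 19360 kWh
Annual savings = 19360 × €0.358 = €6,930.74
Payback = €42,700 / €6,930.74 = 6.16 years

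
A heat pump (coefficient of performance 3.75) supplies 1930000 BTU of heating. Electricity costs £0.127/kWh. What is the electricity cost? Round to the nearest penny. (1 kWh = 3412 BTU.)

Heat delivered = 1,930,000 BTU / 3412 = 565.7 kWh
Electrical input = 565.7 kWh / 3.75 = 150.8 kWh
Cost = 150.8 × £0.127/kWh = £19.16

£19.16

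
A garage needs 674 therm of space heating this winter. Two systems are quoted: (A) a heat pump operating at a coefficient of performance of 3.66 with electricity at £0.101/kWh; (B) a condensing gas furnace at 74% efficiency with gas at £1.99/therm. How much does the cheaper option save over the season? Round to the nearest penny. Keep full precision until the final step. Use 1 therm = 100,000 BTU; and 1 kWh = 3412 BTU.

Heat load = 674 therm × 100,000 = 67,400,000 BTU
Gas: input = 67,400,000 / 0.74 = 91,081,081 BTU = 910.8 therm → 910.8 × £1.99 = £1,812.51
Heat pump: 67,400,000 BTU / 3412 = 19,750 kWh heat; / 3.66 = 5,397 kWh in → × £0.101 = £545.12
Difference = |£1,812.51 − £545.12| = £1,267.39

£1267.39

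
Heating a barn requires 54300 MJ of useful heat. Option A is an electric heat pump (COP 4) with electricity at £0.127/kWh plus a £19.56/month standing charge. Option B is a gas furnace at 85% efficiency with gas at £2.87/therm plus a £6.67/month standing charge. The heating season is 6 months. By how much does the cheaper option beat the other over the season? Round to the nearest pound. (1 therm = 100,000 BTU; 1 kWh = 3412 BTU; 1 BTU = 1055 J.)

Heat load = 54300 MJ = 54,300,000,000 J / 1055 = 51,469,194 BTU
Gas: input = 51,469,194 / 0.85 = 60,551,993 BTU = 605.5 therm → 605.5 × £2.87 = £1,737.84; + 6 × £6.67 standing = £1,777.86
Heat pump: 51,469,194 BTU / 3412 = 15,080 kWh heat; / 4 = 3,771 kWh in → × £0.127 = £478.94; + 6 × £19.56 standing = £596.30
Difference = |£1,777.86 − £596.30| = £1,181.56 ≈ £1182

£1182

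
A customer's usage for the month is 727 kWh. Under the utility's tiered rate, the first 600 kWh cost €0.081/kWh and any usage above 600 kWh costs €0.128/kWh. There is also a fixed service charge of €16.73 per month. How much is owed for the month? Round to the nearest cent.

€81.59

First 600 kWh × €0.081 = €48.60
Remaining 127 kWh × €0.128 = €16.26
Energy charge = €64.86; + service €16.73 = €81.59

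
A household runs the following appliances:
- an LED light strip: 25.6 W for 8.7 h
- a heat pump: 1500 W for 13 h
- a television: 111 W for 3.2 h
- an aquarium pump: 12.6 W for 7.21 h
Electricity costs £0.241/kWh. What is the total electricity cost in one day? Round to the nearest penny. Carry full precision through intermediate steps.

£4.86

LED light strip: 25.6 W × 8.7 h = 223 Wh = 0.2227 kWh
heat pump: 1500 W × 13 h = 19,500 Wh = 19.5 kWh
television: 111 W × 3.2 h = 355 Wh = 0.3552 kWh
aquarium pump: 12.6 W × 7.21 h = 91 Wh = 0.09085 kWh
Total energy = 0.2227 + 19.5 + 0.3552 + 0.09085 = 20.17 kWh
Cost = 20.17 kWh × £0.241 = £4.86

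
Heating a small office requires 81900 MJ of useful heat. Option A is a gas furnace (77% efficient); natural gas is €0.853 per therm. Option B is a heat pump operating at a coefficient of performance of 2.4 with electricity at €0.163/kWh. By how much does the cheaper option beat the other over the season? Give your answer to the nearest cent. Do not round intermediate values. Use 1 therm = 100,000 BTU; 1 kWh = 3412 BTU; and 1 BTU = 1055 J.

€685.27

Heat load = 81900 MJ = 81,900,000,000 J / 1055 = 77,630,332 BTU
Gas: input = 77,630,332 / 0.77 = 100,818,613 BTU = 1,008 therm → 1,008 × €0.853 = €859.98
Heat pump: 77,630,332 BTU / 3412 = 22,750 kWh heat; / 2.4 = 9,480 kWh in → × €0.163 = €1,545.25
Difference = |€859.98 − €1,545.25| = €685.27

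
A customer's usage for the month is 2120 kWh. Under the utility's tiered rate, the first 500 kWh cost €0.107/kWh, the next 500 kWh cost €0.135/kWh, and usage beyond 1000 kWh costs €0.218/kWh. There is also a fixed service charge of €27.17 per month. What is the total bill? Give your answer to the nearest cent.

€392.33

First 500 kWh × €0.107 = €53.50
Next 500 kWh × €0.135 = €67.50
Remaining 1120 kWh × €0.218 = €244.16
Energy charge = €365.16; + service €27.17 = €392.33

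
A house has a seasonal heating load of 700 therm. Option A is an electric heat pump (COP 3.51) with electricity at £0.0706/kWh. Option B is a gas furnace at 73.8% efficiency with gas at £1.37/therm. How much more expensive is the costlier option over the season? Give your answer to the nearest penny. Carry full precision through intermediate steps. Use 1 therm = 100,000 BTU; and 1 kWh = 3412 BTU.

Heat load = 700 therm × 100,000 = 70,000,000 BTU
Gas: input = 70,000,000 / 0.738 = 94,850,949 BTU = 948.5 therm → 948.5 × £1.37 = £1,299.46
Heat pump: 70,000,000 BTU / 3412 = 20,520 kWh heat; / 3.51 = 5,845 kWh in → × £0.0706 = £412.65
Difference = |£1,299.46 − £412.65| = £886.80

£886.80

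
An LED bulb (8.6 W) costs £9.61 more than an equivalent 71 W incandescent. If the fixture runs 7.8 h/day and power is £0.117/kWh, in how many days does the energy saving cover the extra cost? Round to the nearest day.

Power saved = 71 − 8.6 = 62.4 W
Daily energy saved = 62.4 W × 7.8 h = 486.7 Wh = 0.48672 kWh
Daily savings = 0.48672 × £0.117 = £0.0569
Payback = £9.61 / £0.0569 per day = 168.8 days

169 days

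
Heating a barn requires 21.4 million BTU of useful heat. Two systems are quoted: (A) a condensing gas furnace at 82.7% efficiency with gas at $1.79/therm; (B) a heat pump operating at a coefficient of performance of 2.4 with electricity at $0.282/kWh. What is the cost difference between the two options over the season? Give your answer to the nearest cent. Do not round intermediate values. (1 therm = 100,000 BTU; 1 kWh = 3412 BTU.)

Heat load = 21.4 × 10⁶ BTU = 21,400,000 BTU
Gas: input = 21,400,000 / 0.827 = 25,876,663 BTU = 258.8 therm → 258.8 × $1.79 = $463.19
Heat pump: 21,400,000 BTU / 3412 = 6,272 kWh heat; / 2.4 = 2,613 kWh in → × $0.282 = $736.96
Difference = |$463.19 − $736.96| = $273.77

$273.77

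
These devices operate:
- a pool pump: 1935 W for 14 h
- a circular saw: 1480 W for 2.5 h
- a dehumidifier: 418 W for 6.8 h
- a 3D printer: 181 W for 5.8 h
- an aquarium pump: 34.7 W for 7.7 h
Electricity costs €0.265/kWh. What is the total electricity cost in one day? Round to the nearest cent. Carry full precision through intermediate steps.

€9.26

pool pump: 1935 W × 14 h = 27,090 Wh = 27.09 kWh
circular saw: 1480 W × 2.5 h = 3,700 Wh = 3.7 kWh
dehumidifier: 418 W × 6.8 h = 2,842 Wh = 2.842 kWh
3D printer: 181 W × 5.8 h = 1,050 Wh = 1.05 kWh
aquarium pump: 34.7 W × 7.7 h = 267 Wh = 0.2672 kWh
Total energy = 27.09 + 3.7 + 2.842 + 1.05 + 0.2672 = 34.95 kWh
Cost = 34.95 kWh × €0.265 = €9.26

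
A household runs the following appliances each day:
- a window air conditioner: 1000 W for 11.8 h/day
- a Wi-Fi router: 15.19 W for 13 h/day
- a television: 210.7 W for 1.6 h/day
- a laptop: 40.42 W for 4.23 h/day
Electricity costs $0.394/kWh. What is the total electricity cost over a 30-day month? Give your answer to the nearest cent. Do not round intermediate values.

window air conditioner: 1000 W × 11.8 h × 30 d = 354,000 Wh = 354 kWh
Wi-Fi router: 15.19 W × 13 h × 30 d = 5,924 Wh = 5.924 kWh
television: 210.7 W × 1.6 h × 30 d = 10,114 Wh = 10.11 kWh
laptop: 40.42 W × 4.23 h × 30 d = 5,129 Wh = 5.129 kWh
Total energy = 354 + 5.924 + 10.11 + 5.129 = 375.2 kWh
Cost = 375.2 kWh × $0.394 = $147.82

$147.82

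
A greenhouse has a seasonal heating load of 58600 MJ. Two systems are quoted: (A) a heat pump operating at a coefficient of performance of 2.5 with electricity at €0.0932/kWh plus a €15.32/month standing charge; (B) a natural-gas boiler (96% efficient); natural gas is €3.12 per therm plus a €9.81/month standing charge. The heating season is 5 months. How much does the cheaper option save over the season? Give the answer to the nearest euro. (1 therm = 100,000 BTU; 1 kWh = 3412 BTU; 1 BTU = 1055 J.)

€1171

Heat load = 58600 MJ = 58,600,000,000 J / 1055 = 55,545,024 BTU
Gas: input = 55,545,024 / 0.96 = 57,859,400 BTU = 578.6 therm → 578.6 × €3.12 = €1,805.21; + 5 × €9.81 standing = €1,854.26
Heat pump: 55,545,024 BTU / 3412 = 16,280 kWh heat; / 2.5 = 6,512 kWh in → × €0.0932 = €606.89; + 5 × €15.32 standing = €683.49
Difference = |€1,854.26 − €683.49| = €1,170.77 ≈ €1171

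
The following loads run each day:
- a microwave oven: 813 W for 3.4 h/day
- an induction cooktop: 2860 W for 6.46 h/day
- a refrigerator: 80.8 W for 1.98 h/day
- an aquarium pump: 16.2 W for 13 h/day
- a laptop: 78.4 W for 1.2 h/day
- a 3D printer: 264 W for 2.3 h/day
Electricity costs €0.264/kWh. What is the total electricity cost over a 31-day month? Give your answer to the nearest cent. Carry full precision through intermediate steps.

microwave oven: 813 W × 3.4 h × 31 d = 85,690 Wh = 85.69 kWh
induction cooktop: 2860 W × 6.46 h × 31 d = 572,744 Wh = 572.7 kWh
refrigerator: 80.8 W × 1.98 h × 31 d = 4,960 Wh = 4.96 kWh
aquarium pump: 16.2 W × 13 h × 31 d = 6,529 Wh = 6.529 kWh
laptop: 78.4 W × 1.2 h × 31 d = 2,916 Wh = 2.916 kWh
3D printer: 264 W × 2.3 h × 31 d = 18,823 Wh = 18.82 kWh
Total energy = 85.69 + 572.7 + 4.96 + 6.529 + 2.916 + 18.82 = 691.7 kWh
Cost = 691.7 kWh × €0.264 = €182.60

€182.60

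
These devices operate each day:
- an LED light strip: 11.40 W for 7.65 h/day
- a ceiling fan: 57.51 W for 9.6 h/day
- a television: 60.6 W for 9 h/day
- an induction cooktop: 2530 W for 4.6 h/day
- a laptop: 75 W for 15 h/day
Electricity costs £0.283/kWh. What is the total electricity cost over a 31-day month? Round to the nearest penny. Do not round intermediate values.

£122.36

LED light strip: 11.40 W × 7.65 h × 31 d = 2,704 Wh = 2.704 kWh
ceiling fan: 57.51 W × 9.6 h × 31 d = 17,115 Wh = 17.11 kWh
television: 60.6 W × 9 h × 31 d = 16,907 Wh = 16.91 kWh
induction cooktop: 2530 W × 4.6 h × 31 d = 360,778 Wh = 360.8 kWh
laptop: 75 W × 15 h × 31 d = 34,875 Wh = 34.88 kWh
Total energy = 2.704 + 17.11 + 16.91 + 360.8 + 34.88 = 432.4 kWh
Cost = 432.4 kWh × £0.283 = £122.36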